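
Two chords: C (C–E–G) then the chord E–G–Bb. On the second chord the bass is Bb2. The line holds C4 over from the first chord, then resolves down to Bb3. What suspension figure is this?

At the second chord the bass is Bb2. The suspended C4 lies a ninth above the bass; after resolving down by step to Bb3, the interval above the bass becomes an octave.
Suspension figures are named by those two intervals: 9–8.

9–8 suspension.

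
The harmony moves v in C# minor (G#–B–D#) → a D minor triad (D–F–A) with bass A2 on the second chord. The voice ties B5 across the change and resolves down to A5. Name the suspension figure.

9–8 suspension.

At the second chord the bass is A2. The suspended B5 lies a ninth above the bass; after resolving down by step to A5, the interval above the bass becomes an octave.
Suspension figures are named by those two intervals: 9–8.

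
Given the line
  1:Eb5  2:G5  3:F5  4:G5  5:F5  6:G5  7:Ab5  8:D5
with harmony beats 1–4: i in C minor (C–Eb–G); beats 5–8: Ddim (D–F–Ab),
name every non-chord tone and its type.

F5 (beat 3) — neighbor tone; G5 (beat 6) — passing tone.

The harmony at that moment is C minor triad (C, Eb, G); F5 is not a chord tone.
It is approached by step down from G5 and left by step up to G5.
Step away and step back to the same note — a neighbor tone (lower neighbor).
The harmony at that moment is D diminished triad (D, F, Ab); G5 is not a chord tone.
It is approached by step up from F5 and left by step up to Ab5.
Step in, step out in the same direction — a passing tone.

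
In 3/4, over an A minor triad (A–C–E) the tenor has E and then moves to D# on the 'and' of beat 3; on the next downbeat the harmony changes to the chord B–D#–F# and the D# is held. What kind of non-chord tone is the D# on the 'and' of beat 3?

Anticipation.

The harmony at that moment is A minor triad (A, C, E); D# is not a chord tone.
It is approached by step down from E and then sustained as the same pitch into the next harmony.
Arriving early and becoming a chord tone when the harmony changes — an anticipation.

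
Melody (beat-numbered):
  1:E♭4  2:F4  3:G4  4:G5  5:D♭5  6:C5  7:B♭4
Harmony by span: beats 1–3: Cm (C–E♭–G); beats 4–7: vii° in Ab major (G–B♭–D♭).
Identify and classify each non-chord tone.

F4 (beat 2) — passing tone; C5 (beat 6) — passing tone.

The harmony at that moment is C minor triad (C, E♭, G); F4 is not a chord tone.
It is approached by step up from E♭4 and left by step up to G4.
Step in, step out in the same direction — a passing tone.
The harmony at that moment is G diminished triad (G, B♭, D♭); C5 is not a chord tone.
It is approached by step down from D♭5 and left by step down to B♭4.
Step in, step out in the same direction — a passing tone.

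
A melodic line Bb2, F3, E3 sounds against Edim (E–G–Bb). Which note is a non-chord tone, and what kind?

The harmony at that moment is E diminished triad (E, G, Bb); F3 is not a chord tone.
It is approached by leap up from Bb2 and left by step down to E3.
Leap in, step out — an appoggiatura.

F3 is an appoggiatura.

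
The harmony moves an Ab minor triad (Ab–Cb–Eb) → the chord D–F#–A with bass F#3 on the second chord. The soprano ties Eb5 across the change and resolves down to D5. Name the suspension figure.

At the second chord the bass is F#3. The suspended Eb5 lies a seventh above the bass; after resolving down by step to D5, the interval above the bass becomes a sixth.
Suspension figures are named by those two intervals: 7–6.

7–6 suspension.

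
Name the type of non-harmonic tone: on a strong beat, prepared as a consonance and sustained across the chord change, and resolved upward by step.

Retardation.

Approach: by preparation — the pitch is first a chord tone, then held (tied or repeated) while the harmony changes under it. Departure: up by step. Metric position: strong.
A prepared dissonance that resolves upward by step — a retardation. (The same figure resolving downward would be a suspension.)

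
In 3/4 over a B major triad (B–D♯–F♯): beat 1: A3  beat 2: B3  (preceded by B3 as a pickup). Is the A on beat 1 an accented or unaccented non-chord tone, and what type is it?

The harmony at that moment is B major triad (B, D♯, F♯); A3 is not a chord tone.
It is approached by step down from B3 and left by step up to B3.
Step away and step back to the same note — a neighbor tone (lower neighbor).
It falls on the downbeat, so it is accented.

Accented neighbor tone.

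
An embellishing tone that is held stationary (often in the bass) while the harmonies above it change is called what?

Approach: none. Departure: none — a single pitch is sustained while the chords change around it, passing through harmonies that do not contain it.
No melodic motion at all; the dissonance is created entirely by the moving harmonies against the stationary note — a pedal tone (pedal point).

Pedal tone.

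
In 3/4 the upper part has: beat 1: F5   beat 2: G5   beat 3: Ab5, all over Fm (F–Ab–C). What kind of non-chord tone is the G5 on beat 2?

The harmony at that moment is F minor triad (F, Ab, C); G5 is not a chord tone.
It is approached by step up from F5 and left by step up to Ab5.
Step in, step out in the same direction — a passing tone.

Passing tone.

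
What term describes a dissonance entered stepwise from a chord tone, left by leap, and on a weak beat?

Approach: by step. Departure: by leap. Metric position: weak.
Step in, leap out, from a weak position — an escape tone (échappée). (It is the mirror image of the appoggiatura, which leaps in and steps out on a strong beat.)

Escape tone.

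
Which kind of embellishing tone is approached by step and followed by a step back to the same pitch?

Approach: by step. Departure: by step in the opposite direction, back to the starting pitch.
Stepwise on both sides but reversing to return to the same chord tone — a neighbor tone. (Had it continued onward in the same direction it would be a passing tone instead.)

Neighbor tone.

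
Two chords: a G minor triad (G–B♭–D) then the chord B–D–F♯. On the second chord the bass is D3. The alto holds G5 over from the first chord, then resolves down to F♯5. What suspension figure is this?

4–3 suspension.

At the second chord the bass is D3. The suspended G5 lies a fourth above the bass; after resolving down by step to F♯5, the interval above the bass becomes a third.
Suspension figures are named by those two intervals: 4–3.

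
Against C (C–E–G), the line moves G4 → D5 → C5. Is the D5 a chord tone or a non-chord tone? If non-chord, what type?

Non-chord tone — an appoggiatura.

The harmony at that moment is C major triad (C, E, G); D5 is not a chord tone.
It is approached by leap up from G4 and left by step down to C5.
Leap in, step out — an appoggiatura.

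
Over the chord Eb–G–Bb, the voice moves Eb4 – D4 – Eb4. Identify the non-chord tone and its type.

The harmony at that moment is Eb major triad (Eb, G, Bb); D4 is not a chord tone.
It is approached by step down from Eb4 and left by step up to Eb4.
Step away and step back to the same note — a neighbor tone (lower neighbor).

D4 is a neighbor tone.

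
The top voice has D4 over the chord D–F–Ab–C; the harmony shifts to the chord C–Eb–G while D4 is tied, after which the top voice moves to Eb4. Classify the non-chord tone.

D4 is a retardation.

The harmony at that moment is C minor triad (C, Eb, G); D4 is not a chord tone.
It is held over (the same pitch as the preceding D4) and left by step up to Eb4.
Held over from the previous chord and resolving up by step — a retardation.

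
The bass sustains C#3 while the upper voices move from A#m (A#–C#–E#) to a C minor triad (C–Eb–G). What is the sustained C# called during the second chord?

The harmony at that moment is C minor triad (C, Eb, G); C#3 is not a chord tone.
It is held over (the same pitch as the preceding C#3) and then sustained as the same pitch into the next harmony.
Sustained through a change of harmony — a pedal tone.

Pedal tone (pedal point).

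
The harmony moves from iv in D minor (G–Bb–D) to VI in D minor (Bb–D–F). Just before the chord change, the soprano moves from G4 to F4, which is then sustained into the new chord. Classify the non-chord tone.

F4 is an anticipation.

The harmony at that moment is G minor triad (G, Bb, D); F4 is not a chord tone.
It is approached by step down from G4 and then sustained as the same pitch into the next harmony.
Arriving early and becoming a chord tone when the harmony changes — an anticipation.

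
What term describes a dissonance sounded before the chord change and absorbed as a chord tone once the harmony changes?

Anticipation.

Approach: ahead of the chord change (typically by step), so it is dissonant against the current harmony. Departure: none — the same pitch is restated or held and is a chord tone of the new harmony.
Dissonant first, consonant once the harmony catches up: the note simply arrives early — an anticipation. (The reverse timing, consonant first and dissonant after the change, would be a suspension or retardation.)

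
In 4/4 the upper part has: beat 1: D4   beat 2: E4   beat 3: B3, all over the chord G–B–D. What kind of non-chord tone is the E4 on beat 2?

Escape tone.

The harmony at that moment is G major triad (G, B, D); E4 is not a chord tone.
It is approached by step up from D4 and left by leap down to B3.
Step in, leap out, on a weak beat — an escape tone.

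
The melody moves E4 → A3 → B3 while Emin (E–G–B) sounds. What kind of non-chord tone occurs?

The harmony at that moment is E minor triad (E, G, B); A3 is not a chord tone.
It is approached by leap down from E4 and left by step up to B3.
Leap in, step out — an appoggiatura.

A3 is an appoggiatura.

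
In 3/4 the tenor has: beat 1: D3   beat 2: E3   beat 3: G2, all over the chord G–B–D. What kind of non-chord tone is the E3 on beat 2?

The harmony at that moment is G major triad (G, B, D); E3 is not a chord tone.
It is approached by step up from D3 and left by leap down to G2.
Step in, leap out, on a weak beat — an escape tone.

Escape tone.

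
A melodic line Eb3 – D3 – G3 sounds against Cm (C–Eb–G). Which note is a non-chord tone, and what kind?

The harmony at that moment is C minor triad (C, Eb, G); D3 is not a chord tone.
It is approached by step down from Eb3 and left by leap up to G3.
Step in, leap out — an escape tone.

D3 is an escape tone.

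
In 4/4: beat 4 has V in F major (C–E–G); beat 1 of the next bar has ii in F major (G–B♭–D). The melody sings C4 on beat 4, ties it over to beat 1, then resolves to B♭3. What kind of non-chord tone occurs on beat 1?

Suspension.

The harmony at that moment is G minor triad (G, B♭, D); C4 is not a chord tone.
It is held over (the same pitch as the preceding C4) and left by step down to B♭3.
Held over from the previous chord and resolving down by step — a suspension.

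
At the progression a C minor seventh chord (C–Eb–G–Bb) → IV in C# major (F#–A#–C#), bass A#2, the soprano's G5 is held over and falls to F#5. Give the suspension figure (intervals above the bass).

7–6 suspension.

At the second chord the bass is A#2. The suspended G5 lies a seventh above the bass; after resolving down by step to F#5, the interval above the bass becomes a sixth.
Suspension figures are named by those two intervals: 7–6.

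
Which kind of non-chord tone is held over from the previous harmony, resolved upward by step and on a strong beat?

Approach: by preparation — the pitch is first a chord tone, then held (tied or repeated) while the harmony changes under it. Departure: up by step. Metric position: strong.
A prepared dissonance that resolves upward by step — a retardation. (The same figure resolving downward would be a suspension.)

Retardation.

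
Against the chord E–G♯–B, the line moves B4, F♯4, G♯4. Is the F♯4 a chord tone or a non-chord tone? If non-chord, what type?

The harmony at that moment is E major triad (E, G♯, B); F♯4 is not a chord tone.
It is approached by leap down from B4 and left by step up to G♯4.
Leap in, step out — an appoggiatura.

Non-chord tone — an appoggiatura.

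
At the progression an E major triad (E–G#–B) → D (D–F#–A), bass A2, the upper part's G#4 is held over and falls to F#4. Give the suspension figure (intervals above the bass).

7–6 suspension.

At the second chord the bass is A2. The suspended G#4 lies a seventh above the bass; after resolving down by step to F#4, the interval above the bass becomes a sixth.
Suspension figures are named by those two intervals: 7–6.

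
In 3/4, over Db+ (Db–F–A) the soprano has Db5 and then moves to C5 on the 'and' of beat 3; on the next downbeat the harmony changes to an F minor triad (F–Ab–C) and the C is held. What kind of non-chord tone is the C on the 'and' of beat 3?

Anticipation.

The harmony at that moment is Db augmented triad (Db, F, A); C5 is not a chord tone.
It is approached by step down from Db5 and then sustained as the same pitch into the next harmony.
Arriving early and becoming a chord tone when the harmony changes — an anticipation.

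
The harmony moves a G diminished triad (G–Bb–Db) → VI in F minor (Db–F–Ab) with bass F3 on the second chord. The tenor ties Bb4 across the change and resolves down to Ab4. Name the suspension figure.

At the second chord the bass is F3. The suspended Bb4 lies a fourth above the bass; after resolving down by step to Ab4, the interval above the bass becomes a third.
Suspension figures are named by those two intervals: 4–3.

4–3 suspension.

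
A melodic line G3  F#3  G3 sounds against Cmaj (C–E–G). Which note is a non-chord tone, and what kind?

F#3 is a neighbor tone.

The harmony at that moment is C major triad (C, E, G); F#3 is not a chord tone.
It is approached by step down from G3 and left by step up to G3.
Step away and step back to the same note — a neighbor tone (lower neighbor).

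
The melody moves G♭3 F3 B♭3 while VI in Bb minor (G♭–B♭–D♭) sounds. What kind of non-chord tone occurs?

F3 is an escape tone.

The harmony at that moment is G♭ major triad (G♭, B♭, D♭); F3 is not a chord tone.
It is approached by step down from G♭3 and left by leap up to B♭3.
Step in, leap out — an escape tone.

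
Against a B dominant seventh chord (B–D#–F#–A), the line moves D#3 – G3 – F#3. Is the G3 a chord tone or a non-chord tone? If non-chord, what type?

The harmony at that moment is B dominant seventh chord (B, D#, F#, A); G3 is not a chord tone.
It is approached by leap up from D#3 and left by step down to F#3.
Leap in, step out — an appoggiatura.

Non-chord tone — an appoggiatura.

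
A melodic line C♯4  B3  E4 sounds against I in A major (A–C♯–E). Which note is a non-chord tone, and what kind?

B3 is an escape tone.

The harmony at that moment is A major triad (A, C♯, E); B3 is not a chord tone.
It is approached by step down from C♯4 and left by leap up to E4.
Step in, leap out — an escape tone.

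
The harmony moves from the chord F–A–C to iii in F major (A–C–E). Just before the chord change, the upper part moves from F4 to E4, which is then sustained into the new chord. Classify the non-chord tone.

E4 is an anticipation.

The harmony at that moment is F major triad (F, A, C); E4 is not a chord tone.
It is approached by step down from F4 and then sustained as the same pitch into the next harmony.
Arriving early and becoming a chord tone when the harmony changes — an anticipation.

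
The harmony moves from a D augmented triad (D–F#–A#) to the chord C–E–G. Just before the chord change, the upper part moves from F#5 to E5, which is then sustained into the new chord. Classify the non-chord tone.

E5 is an anticipation.

The harmony at that moment is D augmented triad (D, F#, A#); E5 is not a chord tone.
It is approached by step down from F#5 and then sustained as the same pitch into the next harmony.
Arriving early and becoming a chord tone when the harmony changes — an anticipation.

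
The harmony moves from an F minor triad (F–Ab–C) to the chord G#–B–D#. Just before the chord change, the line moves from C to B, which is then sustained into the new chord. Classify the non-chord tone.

The harmony at that moment is F minor triad (F, Ab, C); B is not a chord tone.
It is approached by step down from C and then sustained as the same pitch into the next harmony.
Arriving early and becoming a chord tone when the harmony changes — an anticipation.

B is an anticipation.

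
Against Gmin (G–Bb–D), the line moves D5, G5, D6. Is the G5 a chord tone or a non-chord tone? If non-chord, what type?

G minor triad contains G, Bb, D; G is the root, so it is a chord tone.

Chord tone (the root of G minor triad).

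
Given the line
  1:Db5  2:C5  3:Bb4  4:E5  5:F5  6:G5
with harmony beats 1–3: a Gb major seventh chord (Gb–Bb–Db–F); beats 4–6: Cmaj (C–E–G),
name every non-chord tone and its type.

The harmony at that moment is Gb major seventh chord (Gb, Bb, Db, F); C5 is not a chord tone.
It is approached by step down from Db5 and left by step down to Bb4.
Step in, step out in the same direction — a passing tone.
The harmony at that moment is C major triad (C, E, G); F5 is not a chord tone.
It is approached by step up from E5 and left by step up to G5.
Step in, step out in the same direction — a passing tone.

C5 (beat 2) — passing tone; F5 (beat 5) — passing tone.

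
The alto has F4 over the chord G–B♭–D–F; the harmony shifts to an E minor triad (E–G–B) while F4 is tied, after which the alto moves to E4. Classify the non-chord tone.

F4 is a suspension.

The harmony at that moment is E minor triad (E, G, B); F4 is not a chord tone.
It is held over (the same pitch as the preceding F4) and left by step down to E4.
Held over from the previous chord and resolving down by step — a suspension.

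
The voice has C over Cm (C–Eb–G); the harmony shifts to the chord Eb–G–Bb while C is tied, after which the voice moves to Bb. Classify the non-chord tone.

The harmony at that moment is Eb major triad (Eb, G, Bb); C is not a chord tone.
It is held over (the same pitch as the preceding C) and left by step down to Bb.
Held over from the previous chord and resolving down by step — a suspension.

C is a suspension.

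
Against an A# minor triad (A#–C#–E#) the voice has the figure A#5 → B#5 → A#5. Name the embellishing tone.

B#5 is a neighbor tone.

The harmony at that moment is A# minor triad (A#, C#, E#); B#5 is not a chord tone.
It is approached by step up from A#5 and left by step down to A#5.
Step away and step back to the same note — a neighbor tone (upper neighbor).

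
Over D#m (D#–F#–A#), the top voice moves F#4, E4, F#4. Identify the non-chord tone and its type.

E4 is a neighbor tone.

The harmony at that moment is D# minor triad (D#, F#, A#); E4 is not a chord tone.
It is approached by step down from F#4 and left by step up to F#4.
Step away and step back to the same note — a neighbor tone (lower neighbor).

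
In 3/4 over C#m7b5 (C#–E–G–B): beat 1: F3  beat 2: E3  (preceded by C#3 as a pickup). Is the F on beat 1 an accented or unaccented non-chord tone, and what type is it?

Accented appoggiatura.

The harmony at that moment is C# half-diminished seventh chord (C#, E, G, B); F3 is not a chord tone.
It is approached by leap up from C#3 and left by step down to E3.
Leap in, step out — an appoggiatura.
It falls on the downbeat, so it is accented.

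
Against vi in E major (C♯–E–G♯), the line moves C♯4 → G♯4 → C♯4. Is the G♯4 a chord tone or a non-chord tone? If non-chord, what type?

Chord tone (the fifth of C# minor triad).

C# minor triad contains C♯, E, G♯; G♯ is the fifth, so it is a chord tone.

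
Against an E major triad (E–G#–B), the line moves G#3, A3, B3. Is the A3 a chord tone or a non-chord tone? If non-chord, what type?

The harmony at that moment is E major triad (E, G#, B); A3 is not a chord tone.
It is approached by step up from G#3 and left by step up to B3.
Step in, step out in the same direction — a passing tone.

Non-chord tone — a passing tone.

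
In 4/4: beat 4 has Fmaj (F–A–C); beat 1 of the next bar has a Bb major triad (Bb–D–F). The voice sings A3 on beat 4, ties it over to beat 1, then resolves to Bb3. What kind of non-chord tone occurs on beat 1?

Retardation.

The harmony at that moment is Bb major triad (Bb, D, F); A3 is not a chord tone.
It is held over (the same pitch as the preceding A3) and left by step up to Bb3.
Held over from the previous chord and resolving up by step — a retardation.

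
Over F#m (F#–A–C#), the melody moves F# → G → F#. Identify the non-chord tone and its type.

The harmony at that moment is F# minor triad (F#, A, C#); G is not a chord tone.
It is approached by step up from F# and left by step down to F#.
Step away and step back to the same note — a neighbor tone (upper neighbor).

G is a neighbor tone.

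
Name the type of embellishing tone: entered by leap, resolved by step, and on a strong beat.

Appoggiatura.

Approach: by leap. Departure: by step. Metric position: strong.
Leap in, step out, in a metrically strong position — an appoggiatura. (It is the mirror image of the escape tone, which steps in and leaps out from a weak position.)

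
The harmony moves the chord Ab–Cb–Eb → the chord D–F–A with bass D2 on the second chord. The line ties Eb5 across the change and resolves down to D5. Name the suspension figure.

9–8 suspension.

At the second chord the bass is D2. The suspended Eb5 lies a ninth above the bass; after resolving down by step to D5, the interval above the bass becomes an octave.
Suspension figures are named by those two intervals: 9–8.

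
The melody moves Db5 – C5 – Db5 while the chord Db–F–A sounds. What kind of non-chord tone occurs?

C5 is a neighbor tone.

The harmony at that moment is Db augmented triad (Db, F, A); C5 is not a chord tone.
It is approached by step down from Db5 and left by step up to Db5.
Step away and step back to the same note — a neighbor tone (lower neighbor).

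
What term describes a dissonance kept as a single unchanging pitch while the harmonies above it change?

Approach: none. Departure: none — a single pitch is sustained while the chords change around it, passing through harmonies that do not contain it.
No melodic motion at all; the dissonance is created entirely by the moving harmonies against the stationary note — a pedal tone (pedal point).

Pedal tone.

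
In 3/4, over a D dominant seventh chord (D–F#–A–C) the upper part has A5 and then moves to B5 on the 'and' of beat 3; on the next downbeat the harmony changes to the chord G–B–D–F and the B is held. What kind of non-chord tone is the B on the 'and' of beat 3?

Anticipation.

The harmony at that moment is D dominant seventh chord (D, F#, A, C); B5 is not a chord tone.
It is approached by step up from A5 and then sustained as the same pitch into the next harmony.
Arriving early and becoming a chord tone when the harmony changes — an anticipation.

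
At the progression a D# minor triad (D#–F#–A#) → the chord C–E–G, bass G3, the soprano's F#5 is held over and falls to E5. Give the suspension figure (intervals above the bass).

At the second chord the bass is G3. The suspended F#5 lies a seventh above the bass; after resolving down by step to E5, the interval above the bass becomes a sixth.
Suspension figures are named by those two intervals: 7–6.

7–6 suspension.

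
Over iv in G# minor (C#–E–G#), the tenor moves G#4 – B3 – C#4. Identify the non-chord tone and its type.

B3 is an appoggiatura.

The harmony at that moment is C# minor triad (C#, E, G#); B3 is not a chord tone.
It is approached by leap down from G#4 and left by step up to C#4.
Leap in, step out — an appoggiatura.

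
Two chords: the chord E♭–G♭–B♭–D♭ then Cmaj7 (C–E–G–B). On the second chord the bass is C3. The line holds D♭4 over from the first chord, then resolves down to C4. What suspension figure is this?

At the second chord the bass is C3. The suspended D♭4 lies a ninth above the bass; after resolving down by step to C4, the interval above the bass becomes an octave.
Suspension figures are named by those two intervals: 9–8.

9–8 suspension.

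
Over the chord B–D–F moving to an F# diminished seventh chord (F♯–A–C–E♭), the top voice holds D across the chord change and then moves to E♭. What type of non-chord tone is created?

The harmony at that moment is F♯ diminished seventh chord (F♯, A, C, E♭); D is not a chord tone.
It is held over (the same pitch as the preceding D) and left by step up to E♭.
Held over from the previous chord and resolving up by step — a retardation.

D is a retardation.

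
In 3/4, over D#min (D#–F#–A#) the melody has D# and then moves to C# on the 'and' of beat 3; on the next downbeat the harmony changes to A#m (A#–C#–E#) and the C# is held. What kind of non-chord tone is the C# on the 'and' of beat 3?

The harmony at that moment is D# minor triad (D#, F#, A#); C# is not a chord tone.
It is approached by step down from D# and then sustained as the same pitch into the next harmony.
Arriving early and becoming a chord tone when the harmony changes — an anticipation.

Anticipation.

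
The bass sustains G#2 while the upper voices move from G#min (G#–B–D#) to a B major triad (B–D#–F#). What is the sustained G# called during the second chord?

Pedal tone (pedal point).

The harmony at that moment is B major triad (B, D#, F#); G#2 is not a chord tone.
It is held over (the same pitch as the preceding G#2) and then sustained as the same pitch into the next harmony.
Sustained through a change of harmony — a pedal tone.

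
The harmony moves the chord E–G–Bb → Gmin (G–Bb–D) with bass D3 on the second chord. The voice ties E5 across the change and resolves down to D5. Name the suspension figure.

9–8 suspension.

At the second chord the bass is D3. The suspended E5 lies a ninth above the bass; after resolving down by step to D5, the interval above the bass becomes an octave.
Suspension figures are named by those two intervals: 9–8.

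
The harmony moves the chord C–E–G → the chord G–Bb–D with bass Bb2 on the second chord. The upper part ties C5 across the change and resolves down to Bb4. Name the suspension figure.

9–8 suspension.

At the second chord the bass is Bb2. The suspended C5 lies a ninth above the bass; after resolving down by step to Bb4, the interval above the bass becomes an octave.
Suspension figures are named by those two intervals: 9–8.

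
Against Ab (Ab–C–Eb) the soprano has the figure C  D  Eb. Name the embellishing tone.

D is a passing tone.

The harmony at that moment is Ab major triad (Ab, C, Eb); D is not a chord tone.
It is approached by step up from C and left by step up to Eb.
Step in, step out in the same direction — a passing tone.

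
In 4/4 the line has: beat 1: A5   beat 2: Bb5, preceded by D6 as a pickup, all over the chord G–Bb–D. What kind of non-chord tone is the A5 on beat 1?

Appoggiatura.

The harmony at that moment is G minor triad (G, Bb, D); A5 is not a chord tone.
It is approached by leap down from D6 and left by step up to Bb5.
Leap in, step out, metrically accented — an appoggiatura.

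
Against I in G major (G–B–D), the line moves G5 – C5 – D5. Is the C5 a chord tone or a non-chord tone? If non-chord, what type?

Non-chord tone — an appoggiatura.

The harmony at that moment is G major triad (G, B, D); C5 is not a chord tone.
It is approached by leap down from G5 and left by step up to D5.
Leap in, step out — an appoggiatura.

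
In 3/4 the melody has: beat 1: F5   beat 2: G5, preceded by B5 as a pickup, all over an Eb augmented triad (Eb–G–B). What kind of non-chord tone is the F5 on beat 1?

The harmony at that moment is Eb augmented triad (Eb, G, B); F5 is not a chord tone.
It is approached by leap down from B5 and left by step up to G5.
Leap in, step out, metrically accented — an appoggiatura.

Appoggiatura.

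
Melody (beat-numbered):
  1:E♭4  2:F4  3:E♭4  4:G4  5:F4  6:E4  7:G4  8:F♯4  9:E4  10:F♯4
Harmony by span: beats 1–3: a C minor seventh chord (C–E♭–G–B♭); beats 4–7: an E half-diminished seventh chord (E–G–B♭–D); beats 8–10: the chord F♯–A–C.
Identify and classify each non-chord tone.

F4 (beat 2) — neighbor tone; F4 (beat 5) — passing tone; E4 (beat 9) — neighbor tone.

The harmony at that moment is C minor seventh chord (C, E♭, G, B♭); F4 is not a chord tone.
It is approached by step up from E♭4 and left by step down to E♭4.
Step away and step back to the same note — a neighbor tone (upper neighbor).
The harmony at that moment is E half-diminished seventh chord (E, G, B♭, D); F4 is not a chord tone.
It is approached by step down from G4 and left by step down to E4.
Step in, step out in the same direction — a passing tone.
The harmony at that moment is F♯ diminished triad (F♯, A, C); E4 is not a chord tone.
It is approached by step down from F♯4 and left by step up to F♯4.
Step away and step back to the same note — a neighbor tone (lower neighbor).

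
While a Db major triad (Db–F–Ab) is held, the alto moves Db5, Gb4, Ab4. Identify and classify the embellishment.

Gb4 is an appoggiatura.

The harmony at that moment is Db major triad (Db, F, Ab); Gb4 is not a chord tone.
It is approached by leap down from Db5 and left by step up to Ab4.
Leap in, step out — an appoggiatura.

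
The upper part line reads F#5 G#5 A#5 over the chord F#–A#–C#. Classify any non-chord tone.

G#5 is a passing tone.

The harmony at that moment is F# major triad (F#, A#, C#); G#5 is not a chord tone.
It is approached by step up from F#5 and left by step up to A#5.
Step in, step out in the same direction — a passing tone.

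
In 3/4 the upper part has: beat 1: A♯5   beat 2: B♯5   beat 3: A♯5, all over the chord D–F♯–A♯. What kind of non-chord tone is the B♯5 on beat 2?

The harmony at that moment is D augmented triad (D, F♯, A♯); B♯5 is not a chord tone.
It is approached by step up from A♯5 and left by step down to A♯5.
Step away and step back to the same note — a neighbor tone (upper neighbor).

Upper neighbor tone.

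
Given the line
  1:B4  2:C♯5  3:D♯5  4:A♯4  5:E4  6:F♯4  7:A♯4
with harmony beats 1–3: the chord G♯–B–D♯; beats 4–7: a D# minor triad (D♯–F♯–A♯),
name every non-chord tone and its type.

The harmony at that moment is G♯ minor triad (G♯, B, D♯); C♯5 is not a chord tone.
It is approached by step up from B4 and left by step up to D♯5.
Step in, step out in the same direction — a passing tone.
The harmony at that moment is D♯ minor triad (D♯, F♯, A♯); E4 is not a chord tone.
It is approached by leap down from A♯4 and left by step up to F♯4.
Leap in, step out — an appoggiatura.

C♯5 (beat 2) — passing tone; E4 (beat 5) — appoggiatura.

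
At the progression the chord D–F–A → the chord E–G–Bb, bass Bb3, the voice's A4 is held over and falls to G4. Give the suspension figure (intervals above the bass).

At the second chord the bass is Bb3. The suspended A4 lies a seventh above the bass; after resolving down by step to G4, the interval above the bass becomes a sixth.
Suspension figures are named by those two intervals: 7–6.

7–6 suspension.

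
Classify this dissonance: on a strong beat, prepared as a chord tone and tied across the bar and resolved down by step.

Approach: by preparation — the pitch is first a chord tone, then held (tied or repeated) while the harmony changes under it. Departure: down by step. Metric position: strong.
A prepared dissonance that resolves downward by step — a suspension. (The same figure resolving upward would be a retardation.)

Suspension.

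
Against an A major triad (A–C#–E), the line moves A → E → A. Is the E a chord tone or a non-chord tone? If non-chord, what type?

A major triad contains A, C#, E; E is the fifth, so it is a chord tone.

Chord tone (the fifth of A major triad).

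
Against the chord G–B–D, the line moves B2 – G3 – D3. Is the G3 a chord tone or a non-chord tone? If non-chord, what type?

Chord tone (the root of G major triad).

G major triad contains G, B, D; G is the root, so it is a chord tone.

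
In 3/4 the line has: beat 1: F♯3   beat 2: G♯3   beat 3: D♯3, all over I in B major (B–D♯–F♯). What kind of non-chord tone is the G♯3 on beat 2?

Escape tone.

The harmony at that moment is B major triad (B, D♯, F♯); G♯3 is not a chord tone.
It is approached by step up from F♯3 and left by leap down to D♯3.
Step in, leap out, on a weak beat — an escape tone.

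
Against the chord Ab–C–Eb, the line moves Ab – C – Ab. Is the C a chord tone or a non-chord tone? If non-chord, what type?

Chord tone (the third of Ab major triad).

Ab major triad contains Ab, C, Eb; C is the third, so it is a chord tone.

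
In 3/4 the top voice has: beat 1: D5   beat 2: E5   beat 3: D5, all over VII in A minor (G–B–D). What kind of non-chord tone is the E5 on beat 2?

Upper neighbor tone.

The harmony at that moment is G major triad (G, B, D); E5 is not a chord tone.
It is approached by step up from D5 and left by step down to D5.
Step away and step back to the same note — a neighbor tone (upper neighbor).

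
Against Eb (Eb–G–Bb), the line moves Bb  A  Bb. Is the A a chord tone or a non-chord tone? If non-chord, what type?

The harmony at that moment is Eb major triad (Eb, G, Bb); A is not a chord tone.
It is approached by step down from Bb and left by step up to Bb.
Step away and step back to the same note — a neighbor tone (lower neighbor).

Non-chord tone — a neighbor tone.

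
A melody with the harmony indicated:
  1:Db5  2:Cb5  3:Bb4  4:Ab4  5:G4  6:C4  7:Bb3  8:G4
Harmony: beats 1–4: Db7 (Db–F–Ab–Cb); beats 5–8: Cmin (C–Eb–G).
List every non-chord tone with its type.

The harmony at that moment is Db dominant seventh chord (Db, F, Ab, Cb); Bb4 is not a chord tone.
It is approached by step down from Cb5 and left by step down to Ab4.
Step in, step out in the same direction — a passing tone.
The harmony at that moment is C minor triad (C, Eb, G); Bb3 is not a chord tone.
It is approached by step down from C4 and left by leap up to G4.
Step in, leap out — an escape tone.

Bb4 (beat 3) — passing tone; Bb3 (beat 7) — escape tone.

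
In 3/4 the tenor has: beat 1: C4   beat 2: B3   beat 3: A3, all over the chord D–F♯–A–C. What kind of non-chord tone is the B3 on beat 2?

The harmony at that moment is D dominant seventh chord (D, F♯, A, C); B3 is not a chord tone.
It is approached by step down from C4 and left by step down to A3.
Step in, step out in the same direction — a passing tone.

Passing tone.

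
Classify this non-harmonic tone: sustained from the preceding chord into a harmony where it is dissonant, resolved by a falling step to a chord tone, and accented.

Approach: by preparation — the pitch is first a chord tone, then held (tied or repeated) while the harmony changes under it. Departure: down by step. Metric position: strong.
A prepared dissonance that resolves downward by step — a suspension. (The same figure resolving upward would be a retardation.)

Suspension.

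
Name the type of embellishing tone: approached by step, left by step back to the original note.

Approach: by step. Departure: by step in the opposite direction, back to the starting pitch.
Stepwise on both sides but reversing to return to the same chord tone — a neighbor tone. (Had it continued onward in the same direction it would be a passing tone instead.)

Neighbor tone.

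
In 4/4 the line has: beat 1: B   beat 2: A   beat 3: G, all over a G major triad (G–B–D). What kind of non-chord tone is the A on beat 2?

The harmony at that moment is G major triad (G, B, D); A is not a chord tone.
It is approached by step down from B and left by step down to G.
Step in, step out in the same direction — a passing tone.

Passing tone.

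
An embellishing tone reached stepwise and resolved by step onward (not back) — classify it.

Passing tone.

Approach: by step. Departure: by step, continuing in the same direction.
Stepwise on both sides with no change of direction means the note fills in the space between two different chord tones — a passing tone. (Had it turned back to its starting note it would be a neighbor tone instead.)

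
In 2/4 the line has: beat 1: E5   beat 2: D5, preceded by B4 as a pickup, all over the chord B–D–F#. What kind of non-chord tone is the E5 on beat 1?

Appoggiatura.

The harmony at that moment is B minor triad (B, D, F#); E5 is not a chord tone.
It is approached by leap up from B4 and left by step down to D5.
Leap in, step out, metrically accented — an appoggiatura.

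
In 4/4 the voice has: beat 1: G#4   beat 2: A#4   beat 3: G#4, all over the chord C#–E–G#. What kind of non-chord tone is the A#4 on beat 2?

The harmony at that moment is C# minor triad (C#, E, G#); A#4 is not a chord tone.
It is approached by step up from G#4 and left by step down to G#4.
Step away and step back to the same note — a neighbor tone (upper neighbor).

Upper neighbor tone.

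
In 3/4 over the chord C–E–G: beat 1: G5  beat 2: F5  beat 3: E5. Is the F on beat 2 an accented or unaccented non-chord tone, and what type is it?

The harmony at that moment is C major triad (C, E, G); F5 is not a chord tone.
It is approached by step down from G5 and left by step down to E5.
Step in, step out in the same direction — a passing tone.
It falls on a weak beat, so it is unaccented.

Unaccented passing tone.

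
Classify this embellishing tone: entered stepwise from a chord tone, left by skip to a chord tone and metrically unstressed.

Approach: by step. Departure: by leap. Metric position: weak.
Step in, leap out, from a weak position — an escape tone (échappée). (It is the mirror image of the appoggiatura, which leaps in and steps out on a strong beat.)

Escape tone.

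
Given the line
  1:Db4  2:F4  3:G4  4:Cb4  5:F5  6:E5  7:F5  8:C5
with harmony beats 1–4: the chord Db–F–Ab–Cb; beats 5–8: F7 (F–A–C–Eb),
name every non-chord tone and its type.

G4 (beat 3) — escape tone; E5 (beat 6) — neighbor tone.

The harmony at that moment is Db dominant seventh chord (Db, F, Ab, Cb); G4 is not a chord tone.
It is approached by step up from F4 and left by leap down to Cb4.
Step in, leap out — an escape tone.
The harmony at that moment is F dominant seventh chord (F, A, C, Eb); E5 is not a chord tone.
It is approached by step down from F5 and left by step up to F5.
Step away and step back to the same note — a neighbor tone (lower neighbor).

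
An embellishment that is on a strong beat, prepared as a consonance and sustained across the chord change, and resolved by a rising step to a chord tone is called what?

Approach: by preparation — the pitch is first a chord tone, then held (tied or repeated) while the harmony changes under it. Departure: up by step. Metric position: strong.
A prepared dissonance that resolves upward by step — a retardation. (The same figure resolving downward would be a suspension.)

Retardation.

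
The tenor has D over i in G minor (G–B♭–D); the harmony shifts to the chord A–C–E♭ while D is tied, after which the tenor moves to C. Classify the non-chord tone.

D is a suspension.

The harmony at that moment is A diminished triad (A, C, E♭); D is not a chord tone.
It is held over (the same pitch as the preceding D) and left by step down to C.
Held over from the previous chord and resolving down by step — a suspension.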